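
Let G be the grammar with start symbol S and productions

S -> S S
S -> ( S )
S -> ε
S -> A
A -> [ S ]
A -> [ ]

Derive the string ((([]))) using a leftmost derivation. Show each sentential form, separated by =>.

S => (S) => ((S)) => ((SS)) => (((S)S)) => (((SS)S)) => (((AS)S)) => ((([]S)S)) => ((([])S)) => ((([])))

S => (S)   [S -> ( S )]
(S) => ((S))   [S -> ( S )]
((S)) => ((SS))   [S -> S S]
((SS)) => (((S)S))   [S -> ( S )]
(((S)S)) => (((SS)S))   [S -> S S]
(((SS)S)) => (((AS)S))   [S -> A]
(((AS)S)) => ((([]S)S))   [A -> [ ]]
((([]S)S)) => ((([])S))   [S -> ε]
((([])S)) => ((([])))   [S -> ε]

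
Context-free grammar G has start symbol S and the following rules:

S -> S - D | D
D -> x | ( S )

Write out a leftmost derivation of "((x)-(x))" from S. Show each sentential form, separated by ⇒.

S ⇒ D ⇒ (S) ⇒ (S-D) ⇒ (D-D) ⇒ ((S)-D) ⇒ ((D)-D) ⇒ ((x)-D) ⇒ ((x)-(S)) ⇒ ((x)-(D)) ⇒ ((x)-(x))

S ⇒ D   [S -> D]
D ⇒ (S)   [D -> ( S )]
(S) ⇒ (S-D)   [S -> S - D]
(S-D) ⇒ (D-D)   [S -> D]
(D-D) ⇒ ((S)-D)   [D -> ( S )]
((S)-D) ⇒ ((D)-D)   [S -> D]
((D)-D) ⇒ ((x)-D)   [D -> x]
((x)-D) ⇒ ((x)-(S))   [D -> ( S )]
((x)-(S)) ⇒ ((x)-(D))   [S -> D]
((x)-(D)) ⇒ ((x)-(x))   [D -> x]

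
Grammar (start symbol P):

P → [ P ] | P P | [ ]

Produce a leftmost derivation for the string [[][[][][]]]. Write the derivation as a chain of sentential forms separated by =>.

P=>[P]=>[PP]=>[[]P]=>[[][P]]=>[[][PP]]=>[[][[]P]]=>[[][[]PP]]=>[[][[][]P]]=>[[][[][][]]]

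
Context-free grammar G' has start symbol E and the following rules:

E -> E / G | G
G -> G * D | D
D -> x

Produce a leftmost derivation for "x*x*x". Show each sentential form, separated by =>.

E=>G=>G*D=>G*D*D=>D*D*D=>x*D*D=>x*x*D=>x*x*x

E => G   [E -> G]
G => G*D   [G -> G * D]
G*D => G*D*D   [G -> G * D]
G*D*D => D*D*D   [G -> D]
D*D*D => x*D*D   [D -> x]
x*D*D => x*x*D   [D -> x]
x*x*D => x*x*x   [D -> x]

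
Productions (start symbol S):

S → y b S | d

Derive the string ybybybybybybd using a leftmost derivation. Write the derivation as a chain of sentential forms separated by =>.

S => ybS => ybybS => ybybybS => ybybybybS => ybybybybybS => ybybybybybybS => ybybybybybybd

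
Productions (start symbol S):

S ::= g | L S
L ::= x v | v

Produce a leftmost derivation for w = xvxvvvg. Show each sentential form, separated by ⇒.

S ⇒ LS ⇒ xvS ⇒ xvLS ⇒ xvxvS ⇒ xvxvLS ⇒ xvxvvS ⇒ xvxvvLS ⇒ xvxvvvS ⇒ xvxvvvg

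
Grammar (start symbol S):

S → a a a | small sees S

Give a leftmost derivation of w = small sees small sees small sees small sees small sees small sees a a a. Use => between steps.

S => small sees S => small sees small sees S => small sees small sees small sees S => small sees small sees small sees small sees S => small sees small sees small sees small sees small sees S => small sees small sees small sees small sees small sees small sees S => small sees small sees small sees small sees small sees small sees a a a

S => small sees S   [S → small sees S]
small sees S => small sees small sees S   [S → small sees S]
small sees small sees S => small sees small sees small sees S   [S → small sees S]
small sees small sees small sees S => small sees small sees small sees small sees S   [S → small sees S]
small sees small sees small sees small sees S => small sees small sees small sees small sees small sees S   [S → small sees S]
small sees small sees small sees small sees small sees S => small sees small sees small sees small sees small sees small sees S   [S → small sees S]
small sees small sees small sees small sees small sees small sees S => small sees small sees small sees small sees small sees small sees a a a   [S → a a a]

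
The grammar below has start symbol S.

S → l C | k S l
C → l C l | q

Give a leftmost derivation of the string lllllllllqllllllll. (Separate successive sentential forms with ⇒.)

S ⇒ lC ⇒ llCl ⇒ lllCll ⇒ llllClll ⇒ lllllCllll ⇒ llllllClllll ⇒ lllllllCllllll ⇒ llllllllClllllll ⇒ lllllllllCllllllll ⇒ lllllllllqllllllll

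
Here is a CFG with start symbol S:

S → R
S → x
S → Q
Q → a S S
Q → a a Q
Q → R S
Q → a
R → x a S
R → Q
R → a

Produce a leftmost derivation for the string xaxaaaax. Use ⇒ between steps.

S ⇒ Q   [S → Q]
Q ⇒ RS   [Q → R S]
RS ⇒ xaSS   [R → x a S]
xaSS ⇒ xaRS   [S → R]
xaRS ⇒ xaxaSS   [R → x a S]
xaxaSS ⇒ xaxaQS   [S → Q]
xaxaQS ⇒ xaxaRSS   [Q → R S]
xaxaRSS ⇒ xaxaaSS   [R → a]
xaxaaSS ⇒ xaxaaQS   [S → Q]
xaxaaQS ⇒ xaxaaRSS   [Q → R S]
xaxaaRSS ⇒ xaxaaaSS   [R → a]
xaxaaaSS ⇒ xaxaaaQS   [S → Q]
xaxaaaQS ⇒ xaxaaaaS   [Q → a]
xaxaaaaS ⇒ xaxaaaax   [S → x]

S ⇒ Q ⇒ RS ⇒ xaSS ⇒ xaRS ⇒ xaxaSS ⇒ xaxaQS ⇒ xaxaRSS ⇒ xaxaaSS ⇒ xaxaaQS ⇒ xaxaaRSS ⇒ xaxaaaSS ⇒ xaxaaaQS ⇒ xaxaaaaS ⇒ xaxaaaax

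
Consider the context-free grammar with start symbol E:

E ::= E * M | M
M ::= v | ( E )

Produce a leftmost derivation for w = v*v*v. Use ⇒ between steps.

E ⇒ E*M   [E ::= E * M]
E*M ⇒ E*M*M   [E ::= E * M]
E*M*M ⇒ M*M*M   [E ::= M]
M*M*M ⇒ v*M*M   [M ::= v]
v*M*M ⇒ v*v*M   [M ::= v]
v*v*M ⇒ v*v*v   [M ::= v]

E⇒E*M⇒E*M*M⇒M*M*M⇒v*M*M⇒v*v*M⇒v*v*v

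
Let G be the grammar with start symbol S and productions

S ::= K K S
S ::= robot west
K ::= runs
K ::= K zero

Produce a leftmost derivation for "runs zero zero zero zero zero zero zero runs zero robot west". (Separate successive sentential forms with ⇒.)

S ⇒ K K S   [S ::= K K S]
K K S ⇒ K zero K S   [K ::= K zero]
K zero K S ⇒ K zero zero K S   [K ::= K zero]
K zero zero K S ⇒ K zero zero zero K S   [K ::= K zero]
K zero zero zero K S ⇒ K zero zero zero zero K S   [K ::= K zero]
K zero zero zero zero K S ⇒ K zero zero zero zero zero K S   [K ::= K zero]
K zero zero zero zero zero K S ⇒ K zero zero zero zero zero zero K S   [K ::= K zero]
K zero zero zero zero zero zero K S ⇒ K zero zero zero zero zero zero zero K S   [K ::= K zero]
K zero zero zero zero zero zero zero K S ⇒ runs zero zero zero zero zero zero zero K S   [K ::= runs]
runs zero zero zero zero zero zero zero K S ⇒ runs zero zero zero zero zero zero zero K zero S   [K ::= K zero]
runs zero zero zero zero zero zero zero K zero S ⇒ runs zero zero zero zero zero zero zero runs zero S   [K ::= runs]
runs zero zero zero zero zero zero zero runs zero S ⇒ runs zero zero zero zero zero zero zero runs zero robot west   [S ::= robot west]

S ⇒ K K S ⇒ K zero K S ⇒ K zero zero K S ⇒ K zero zero zero K S ⇒ K zero zero zero zero K S ⇒ K zero zero zero zero zero K S ⇒ K zero zero zero zero zero zero K S ⇒ K zero zero zero zero zero zero zero K S ⇒ runs zero zero zero zero zero zero zero K S ⇒ runs zero zero zero zero zero zero zero K zero S ⇒ runs zero zero zero zero zero zero zero runs zero S ⇒ runs zero zero zero zero zero zero zero runs zero robot west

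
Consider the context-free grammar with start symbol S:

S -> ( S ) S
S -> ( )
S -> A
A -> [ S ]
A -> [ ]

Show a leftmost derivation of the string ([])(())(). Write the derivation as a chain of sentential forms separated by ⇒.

S ⇒ (S)S   [S -> ( S ) S]
(S)S ⇒ (A)S   [S -> A]
(A)S ⇒ ([])S   [A -> [ ]]
([])S ⇒ ([])(S)S   [S -> ( S ) S]
([])(S)S ⇒ ([])(())S   [S -> ( )]
([])(())S ⇒ ([])(())()   [S -> ( )]

S ⇒ (S)S ⇒ (A)S ⇒ ([])S ⇒ ([])(S)S ⇒ ([])(())S ⇒ ([])(())()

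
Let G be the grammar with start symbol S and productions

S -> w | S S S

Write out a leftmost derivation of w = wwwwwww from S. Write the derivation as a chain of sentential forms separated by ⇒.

S ⇒ SSS   [S -> S S S]
SSS ⇒ SSSSS   [S -> S S S]
SSSSS ⇒ wSSSS   [S -> w]
wSSSS ⇒ wSSSSSS   [S -> S S S]
wSSSSSS ⇒ wwSSSSS   [S -> w]
wwSSSSS ⇒ wwwSSSS   [S -> w]
wwwSSSS ⇒ wwwwSSS   [S -> w]
wwwwSSS ⇒ wwwwwSS   [S -> w]
wwwwwSS ⇒ wwwwwwS   [S -> w]
wwwwwwS ⇒ wwwwwww   [S -> w]

S ⇒ SSS ⇒ SSSSS ⇒ wSSSS ⇒ wSSSSSS ⇒ wwSSSSS ⇒ wwwSSSS ⇒ wwwwSSS ⇒ wwwwwSS ⇒ wwwwwwS ⇒ wwwwwww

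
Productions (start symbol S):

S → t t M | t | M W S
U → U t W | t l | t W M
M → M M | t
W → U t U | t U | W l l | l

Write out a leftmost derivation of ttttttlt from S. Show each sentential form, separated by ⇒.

S ⇒ MWS   [S → M W S]
MWS ⇒ MMWS   [M → M M]
MMWS ⇒ MMMWS   [M → M M]
MMMWS ⇒ MMMMWS   [M → M M]
MMMMWS ⇒ MMMMMWS   [M → M M]
MMMMMWS ⇒ tMMMMWS   [M → t]
tMMMMWS ⇒ ttMMMWS   [M → t]
ttMMMWS ⇒ ttMMMMWS   [M → M M]
ttMMMMWS ⇒ tttMMMWS   [M → t]
tttMMMWS ⇒ ttttMMWS   [M → t]
ttttMMWS ⇒ tttttMWS   [M → t]
tttttMWS ⇒ ttttttWS   [M → t]
ttttttWS ⇒ ttttttlS   [W → l]
ttttttlS ⇒ ttttttlt   [S → t]

S ⇒ MWS ⇒ MMWS ⇒ MMMWS ⇒ MMMMWS ⇒ MMMMMWS ⇒ tMMMMWS ⇒ ttMMMWS ⇒ ttMMMMWS ⇒ tttMMMWS ⇒ ttttMMWS ⇒ tttttMWS ⇒ ttttttWS ⇒ ttttttlS ⇒ ttttttlt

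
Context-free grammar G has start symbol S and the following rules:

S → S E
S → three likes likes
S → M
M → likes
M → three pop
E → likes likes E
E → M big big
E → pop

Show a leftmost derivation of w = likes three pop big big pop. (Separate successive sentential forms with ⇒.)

S ⇒ S E   [S → S E]
S E ⇒ S E E   [S → S E]
S E E ⇒ M E E   [S → M]
M E E ⇒ likes E E   [M → likes]
likes E E ⇒ likes M big big E   [E → M big big]
likes M big big E ⇒ likes three pop big big E   [M → three pop]
likes three pop big big E ⇒ likes three pop big big pop   [E → pop]

S ⇒ S E ⇒ S E E ⇒ M E E ⇒ likes E E ⇒ likes M big big E ⇒ likes three pop big big E ⇒ likes three pop big big pop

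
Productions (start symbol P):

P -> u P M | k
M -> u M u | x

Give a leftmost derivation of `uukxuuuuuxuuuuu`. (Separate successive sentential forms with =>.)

P => uPM => uuPMM => uukMM => uukxM => uukxuMu => uukxuuMuu => uukxuuuMuuu => uukxuuuuMuuuu => uukxuuuuuMuuuuu => uukxuuuuuxuuuuu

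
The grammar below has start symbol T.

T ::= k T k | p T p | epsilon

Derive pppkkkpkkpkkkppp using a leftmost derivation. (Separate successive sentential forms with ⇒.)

T ⇒ pTp   [T ::= p T p]
pTp ⇒ ppTpp   [T ::= p T p]
ppTpp ⇒ pppTppp   [T ::= p T p]
pppTppp ⇒ pppkTkppp   [T ::= k T k]
pppkTkppp ⇒ pppkkTkkppp   [T ::= k T k]
pppkkTkkppp ⇒ pppkkkTkkkppp   [T ::= k T k]
pppkkkTkkkppp ⇒ pppkkkpTpkkkppp   [T ::= p T p]
pppkkkpTpkkkppp ⇒ pppkkkpkTkpkkkppp   [T ::= k T k]
pppkkkpkTkpkkkppp ⇒ pppkkkpkkpkkkppp   [T ::= epsilon]

T ⇒ pTp ⇒ ppTpp ⇒ pppTppp ⇒ pppkTkppp ⇒ pppkkTkkppp ⇒ pppkkkTkkkppp ⇒ pppkkkpTpkkkppp ⇒ pppkkkpkTkpkkkppp ⇒ pppkkkpkkpkkkppp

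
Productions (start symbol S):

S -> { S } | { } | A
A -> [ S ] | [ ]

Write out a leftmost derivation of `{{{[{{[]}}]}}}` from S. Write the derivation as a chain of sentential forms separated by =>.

S => {S}   [S -> { S }]
{S} => {{S}}   [S -> { S }]
{{S}} => {{{S}}}   [S -> { S }]
{{{S}}} => {{{A}}}   [S -> A]
{{{A}}} => {{{[S]}}}   [A -> [ S ]]
{{{[S]}}} => {{{[{S}]}}}   [S -> { S }]
{{{[{S}]}}} => {{{[{{S}}]}}}   [S -> { S }]
{{{[{{S}}]}}} => {{{[{{A}}]}}}   [S -> A]
{{{[{{A}}]}}} => {{{[{{[]}}]}}}   [A -> [ ]]

S => {S} => {{S}} => {{{S}}} => {{{A}}} => {{{[S]}}} => {{{[{S}]}}} => {{{[{{S}}]}}} => {{{[{{A}}]}}} => {{{[{{[]}}]}}}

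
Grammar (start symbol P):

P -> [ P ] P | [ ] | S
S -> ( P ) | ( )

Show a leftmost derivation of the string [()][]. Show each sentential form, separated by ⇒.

P ⇒ [P]P ⇒ [S]P ⇒ [()]P ⇒ [()][]

P ⇒ [P]P   [P -> [ P ] P]
[P]P ⇒ [S]P   [P -> S]
[S]P ⇒ [()]P   [S -> ( )]
[()]P ⇒ [()][]   [P -> [ ]]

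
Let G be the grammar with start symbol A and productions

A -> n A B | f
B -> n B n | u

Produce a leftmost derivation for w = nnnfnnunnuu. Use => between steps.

A => nAB   [A -> n A B]
nAB => nnABB   [A -> n A B]
nnABB => nnnABBB   [A -> n A B]
nnnABBB => nnnfBBB   [A -> f]
nnnfBBB => nnnfnBnBB   [B -> n B n]
nnnfnBnBB => nnnfnnBnnBB   [B -> n B n]
nnnfnnBnnBB => nnnfnnunnBB   [B -> u]
nnnfnnunnBB => nnnfnnunnuB   [B -> u]
nnnfnnunnuB => nnnfnnunnuu   [B -> u]

A => nAB => nnABB => nnnABBB => nnnfBBB => nnnfnBnBB => nnnfnnBnnBB => nnnfnnunnBB => nnnfnnunnuB => nnnfnnunnuu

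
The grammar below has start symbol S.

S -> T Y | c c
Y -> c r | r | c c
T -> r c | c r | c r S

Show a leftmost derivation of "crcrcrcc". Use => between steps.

S=>TY=>crSY=>crTYY=>crcrYY=>crcrcrY=>crcrcrcc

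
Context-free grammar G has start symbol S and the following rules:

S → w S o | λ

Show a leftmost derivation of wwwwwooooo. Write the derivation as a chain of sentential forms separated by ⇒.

S ⇒ wSo ⇒ wwSoo ⇒ wwwSooo ⇒ wwwwSoooo ⇒ wwwwwSooooo ⇒ wwwwwooooo

S ⇒ wSo   [S → w S o]
wSo ⇒ wwSoo   [S → w S o]
wwSoo ⇒ wwwSooo   [S → w S o]
wwwSooo ⇒ wwwwSoooo   [S → w S o]
wwwwSoooo ⇒ wwwwwSooooo   [S → w S o]
wwwwwSooooo ⇒ wwwwwooooo   [S → λ]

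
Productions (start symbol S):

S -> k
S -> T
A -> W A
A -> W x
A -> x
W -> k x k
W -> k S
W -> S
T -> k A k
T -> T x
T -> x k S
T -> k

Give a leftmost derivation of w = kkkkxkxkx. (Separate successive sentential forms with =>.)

S => T => Tx => kAkx => kWAkx => kkSAkx => kkTAkx => kkkAkAkx => kkkWxkAkx => kkkSxkAkx => kkkkxkAkx => kkkkxkxkx

S => T   [S -> T]
T => Tx   [T -> T x]
Tx => kAkx   [T -> k A k]
kAkx => kWAkx   [A -> W A]
kWAkx => kkSAkx   [W -> k S]
kkSAkx => kkTAkx   [S -> T]
kkTAkx => kkkAkAkx   [T -> k A k]
kkkAkAkx => kkkWxkAkx   [A -> W x]
kkkWxkAkx => kkkSxkAkx   [W -> S]
kkkSxkAkx => kkkkxkAkx   [S -> k]
kkkkxkAkx => kkkkxkxkx   [A -> x]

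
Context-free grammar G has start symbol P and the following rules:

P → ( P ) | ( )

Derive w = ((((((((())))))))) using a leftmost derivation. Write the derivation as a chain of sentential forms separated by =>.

P => (P)   [P → ( P )]
(P) => ((P))   [P → ( P )]
((P)) => (((P)))   [P → ( P )]
(((P))) => ((((P))))   [P → ( P )]
((((P)))) => (((((P)))))   [P → ( P )]
(((((P))))) => ((((((P))))))   [P → ( P )]
((((((P)))))) => (((((((P)))))))   [P → ( P )]
(((((((P))))))) => ((((((((P))))))))   [P → ( P )]
((((((((P)))))))) => ((((((((()))))))))   [P → ( )]

P => (P) => ((P)) => (((P))) => ((((P)))) => (((((P))))) => ((((((P)))))) => (((((((P))))))) => ((((((((P)))))))) => ((((((((()))))))))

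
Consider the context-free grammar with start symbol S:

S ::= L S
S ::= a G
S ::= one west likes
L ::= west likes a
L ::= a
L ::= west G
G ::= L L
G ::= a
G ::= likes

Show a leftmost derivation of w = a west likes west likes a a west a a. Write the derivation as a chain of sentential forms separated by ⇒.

S ⇒ L S   [S ::= L S]
L S ⇒ a S   [L ::= a]
a S ⇒ a L S   [S ::= L S]
a L S ⇒ a west G S   [L ::= west G]
a west G S ⇒ a west likes S   [G ::= likes]
a west likes S ⇒ a west likes L S   [S ::= L S]
a west likes L S ⇒ a west likes west likes a S   [L ::= west likes a]
a west likes west likes a S ⇒ a west likes west likes a a G   [S ::= a G]
a west likes west likes a a G ⇒ a west likes west likes a a L L   [G ::= L L]
a west likes west likes a a L L ⇒ a west likes west likes a a west G L   [L ::= west G]
a west likes west likes a a west G L ⇒ a west likes west likes a a west a L   [G ::= a]
a west likes west likes a a west a L ⇒ a west likes west likes a a west a a   [L ::= a]

S ⇒ L S ⇒ a S ⇒ a L S ⇒ a west G S ⇒ a west likes S ⇒ a west likes L S ⇒ a west likes west likes a S ⇒ a west likes west likes a a G ⇒ a west likes west likes a a L L ⇒ a west likes west likes a a west G L ⇒ a west likes west likes a a west a L ⇒ a west likes west likes a a west a a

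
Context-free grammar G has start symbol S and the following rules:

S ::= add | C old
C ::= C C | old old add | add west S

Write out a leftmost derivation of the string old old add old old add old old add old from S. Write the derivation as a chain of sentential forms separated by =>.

S => C old   [S ::= C old]
C old => C C old   [C ::= C C]
C C old => C C C old   [C ::= C C]
C C C old => old old add C C old   [C ::= old old add]
old old add C C old => old old add old old add C old   [C ::= old old add]
old old add old old add C old => old old add old old add old old add old   [C ::= old old add]

S => C old => C C old => C C C old => old old add C C old => old old add old old add C old => old old add old old add old old add old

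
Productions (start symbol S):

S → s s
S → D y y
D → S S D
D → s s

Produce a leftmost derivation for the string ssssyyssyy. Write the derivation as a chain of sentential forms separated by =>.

S => Dyy   [S → D y y]
Dyy => SSDyy   [D → S S D]
SSDyy => ssSDyy   [S → s s]
ssSDyy => ssDyyDyy   [S → D y y]
ssDyyDyy => ssssyyDyy   [D → s s]
ssssyyDyy => ssssyyssyy   [D → s s]

S => Dyy => SSDyy => ssSDyy => ssDyyDyy => ssssyyDyy => ssssyyssyy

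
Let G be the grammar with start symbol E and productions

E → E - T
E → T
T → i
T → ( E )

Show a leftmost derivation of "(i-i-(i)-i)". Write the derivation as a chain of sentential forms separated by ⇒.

E ⇒ T   [E → T]
T ⇒ (E)   [T → ( E )]
(E) ⇒ (E-T)   [E → E - T]
(E-T) ⇒ (E-T-T)   [E → E - T]
(E-T-T) ⇒ (E-T-T-T)   [E → E - T]
(E-T-T-T) ⇒ (T-T-T-T)   [E → T]
(T-T-T-T) ⇒ (i-T-T-T)   [T → i]
(i-T-T-T) ⇒ (i-i-T-T)   [T → i]
(i-i-T-T) ⇒ (i-i-(E)-T)   [T → ( E )]
(i-i-(E)-T) ⇒ (i-i-(T)-T)   [E → T]
(i-i-(T)-T) ⇒ (i-i-(i)-T)   [T → i]
(i-i-(i)-T) ⇒ (i-i-(i)-i)   [T → i]

E ⇒ T ⇒ (E) ⇒ (E-T) ⇒ (E-T-T) ⇒ (E-T-T-T) ⇒ (T-T-T-T) ⇒ (i-T-T-T) ⇒ (i-i-T-T) ⇒ (i-i-(E)-T) ⇒ (i-i-(T)-T) ⇒ (i-i-(i)-T) ⇒ (i-i-(i)-i)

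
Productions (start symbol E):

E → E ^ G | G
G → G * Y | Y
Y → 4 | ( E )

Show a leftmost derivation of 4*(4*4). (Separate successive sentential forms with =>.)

E => G => G*Y => Y*Y => 4*Y => 4*(E) => 4*(G) => 4*(G*Y) => 4*(Y*Y) => 4*(4*Y) => 4*(4*4)

E => G   [E → G]
G => G*Y   [G → G * Y]
G*Y => Y*Y   [G → Y]
Y*Y => 4*Y   [Y → 4]
4*Y => 4*(E)   [Y → ( E )]
4*(E) => 4*(G)   [E → G]
4*(G) => 4*(G*Y)   [G → G * Y]
4*(G*Y) => 4*(Y*Y)   [G → Y]
4*(Y*Y) => 4*(4*Y)   [Y → 4]
4*(4*Y) => 4*(4*4)   [Y → 4]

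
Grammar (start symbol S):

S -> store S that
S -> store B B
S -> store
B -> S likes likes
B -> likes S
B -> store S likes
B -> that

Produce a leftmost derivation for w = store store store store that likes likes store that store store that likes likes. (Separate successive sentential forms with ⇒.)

S ⇒ store B B ⇒ store store S likes B ⇒ store store store S that likes B ⇒ store store store store that likes B ⇒ store store store store that likes likes S ⇒ store store store store that likes likes store B B ⇒ store store store store that likes likes store that B ⇒ store store store store that likes likes store that S likes likes ⇒ store store store store that likes likes store that store S that likes likes ⇒ store store store store that likes likes store that store store that likes likes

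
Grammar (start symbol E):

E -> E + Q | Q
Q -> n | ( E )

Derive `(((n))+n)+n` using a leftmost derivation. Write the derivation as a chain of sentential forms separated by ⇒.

E⇒E+Q⇒Q+Q⇒(E)+Q⇒(E+Q)+Q⇒(Q+Q)+Q⇒((E)+Q)+Q⇒((Q)+Q)+Q⇒(((E))+Q)+Q⇒(((Q))+Q)+Q⇒(((n))+Q)+Q⇒(((n))+n)+Q⇒(((n))+n)+n

E ⇒ E+Q   [E -> E + Q]
E+Q ⇒ Q+Q   [E -> Q]
Q+Q ⇒ (E)+Q   [Q -> ( E )]
(E)+Q ⇒ (E+Q)+Q   [E -> E + Q]
(E+Q)+Q ⇒ (Q+Q)+Q   [E -> Q]
(Q+Q)+Q ⇒ ((E)+Q)+Q   [Q -> ( E )]
((E)+Q)+Q ⇒ ((Q)+Q)+Q   [E -> Q]
((Q)+Q)+Q ⇒ (((E))+Q)+Q   [Q -> ( E )]
(((E))+Q)+Q ⇒ (((Q))+Q)+Q   [E -> Q]
(((Q))+Q)+Q ⇒ (((n))+Q)+Q   [Q -> n]
(((n))+Q)+Q ⇒ (((n))+n)+Q   [Q -> n]
(((n))+n)+Q ⇒ (((n))+n)+n   [Q -> n]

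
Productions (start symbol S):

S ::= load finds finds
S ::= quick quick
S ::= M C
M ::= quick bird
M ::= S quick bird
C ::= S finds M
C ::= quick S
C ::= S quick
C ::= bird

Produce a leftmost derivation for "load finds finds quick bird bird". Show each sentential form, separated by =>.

S => M C   [S ::= M C]
M C => S quick bird C   [M ::= S quick bird]
S quick bird C => load finds finds quick bird C   [S ::= load finds finds]
load finds finds quick bird C => load finds finds quick bird bird   [C ::= bird]

S => M C => S quick bird C => load finds finds quick bird C => load finds finds quick bird bird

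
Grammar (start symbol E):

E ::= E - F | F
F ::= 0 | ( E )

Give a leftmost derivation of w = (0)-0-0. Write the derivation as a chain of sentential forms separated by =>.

E => E-F   [E ::= E - F]
E-F => E-F-F   [E ::= E - F]
E-F-F => F-F-F   [E ::= F]
F-F-F => (E)-F-F   [F ::= ( E )]
(E)-F-F => (F)-F-F   [E ::= F]
(F)-F-F => (0)-F-F   [F ::= 0]
(0)-F-F => (0)-0-F   [F ::= 0]
(0)-0-F => (0)-0-0   [F ::= 0]

E => E-F => E-F-F => F-F-F => (E)-F-F => (F)-F-F => (0)-F-F => (0)-0-F => (0)-0-0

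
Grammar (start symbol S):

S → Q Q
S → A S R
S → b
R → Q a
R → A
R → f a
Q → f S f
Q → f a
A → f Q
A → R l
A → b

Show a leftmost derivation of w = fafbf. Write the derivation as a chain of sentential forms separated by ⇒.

S ⇒ QQ   [S → Q Q]
QQ ⇒ faQ   [Q → f a]
faQ ⇒ fafSf   [Q → f S f]
fafSf ⇒ fafbf   [S → b]

S⇒QQ⇒faQ⇒fafSf⇒fafbf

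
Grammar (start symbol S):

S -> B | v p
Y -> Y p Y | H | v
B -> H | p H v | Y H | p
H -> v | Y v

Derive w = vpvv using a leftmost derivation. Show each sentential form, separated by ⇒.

S ⇒ B   [S -> B]
B ⇒ H   [B -> H]
H ⇒ Yv   [H -> Y v]
Yv ⇒ YpYv   [Y -> Y p Y]
YpYv ⇒ HpYv   [Y -> H]
HpYv ⇒ vpYv   [H -> v]
vpYv ⇒ vpHv   [Y -> H]
vpHv ⇒ vpvv   [H -> v]

S ⇒ B ⇒ H ⇒ Yv ⇒ YpYv ⇒ HpYv ⇒ vpYv ⇒ vpHv ⇒ vpvv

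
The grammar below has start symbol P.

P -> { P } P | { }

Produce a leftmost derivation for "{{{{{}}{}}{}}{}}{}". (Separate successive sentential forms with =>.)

P => {P}P => {{P}P}P => {{{P}P}P}P => {{{{P}P}P}P}P => {{{{{}}P}P}P}P => {{{{{}}{}}P}P}P => {{{{{}}{}}{}}P}P => {{{{{}}{}}{}}{}}P => {{{{{}}{}}{}}{}}{}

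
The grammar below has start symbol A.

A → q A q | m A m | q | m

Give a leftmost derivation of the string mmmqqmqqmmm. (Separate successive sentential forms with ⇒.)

A ⇒ mAm ⇒ mmAmm ⇒ mmmAmmm ⇒ mmmqAqmmm ⇒ mmmqqAqqmmm ⇒ mmmqqmqqmmm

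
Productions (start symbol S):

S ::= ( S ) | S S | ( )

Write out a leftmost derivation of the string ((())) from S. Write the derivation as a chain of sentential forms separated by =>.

S=>(S)=>((S))=>((()))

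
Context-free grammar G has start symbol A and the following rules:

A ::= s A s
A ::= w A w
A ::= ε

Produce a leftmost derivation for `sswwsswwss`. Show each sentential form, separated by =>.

A => sAs => ssAss => sswAwss => sswwAwwss => sswwsAswwss => sswwsswwss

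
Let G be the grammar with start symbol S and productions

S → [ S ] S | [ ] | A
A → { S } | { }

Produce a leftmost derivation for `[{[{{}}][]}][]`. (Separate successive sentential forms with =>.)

S => [S]S => [A]S => [{S}]S => [{[S]S}]S => [{[A]S}]S => [{[{S}]S}]S => [{[{A}]S}]S => [{[{{}}]S}]S => [{[{{}}][]}]S => [{[{{}}][]}][]

S => [S]S   [S → [ S ] S]
[S]S => [A]S   [S → A]
[A]S => [{S}]S   [A → { S }]
[{S}]S => [{[S]S}]S   [S → [ S ] S]
[{[S]S}]S => [{[A]S}]S   [S → A]
[{[A]S}]S => [{[{S}]S}]S   [A → { S }]
[{[{S}]S}]S => [{[{A}]S}]S   [S → A]
[{[{A}]S}]S => [{[{{}}]S}]S   [A → { }]
[{[{{}}]S}]S => [{[{{}}][]}]S   [S → [ ]]
[{[{{}}][]}]S => [{[{{}}][]}][]   [S → [ ]]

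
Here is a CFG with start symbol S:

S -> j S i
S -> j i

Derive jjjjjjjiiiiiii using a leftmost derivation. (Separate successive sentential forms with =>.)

S => jSi   [S -> j S i]
jSi => jjSii   [S -> j S i]
jjSii => jjjSiii   [S -> j S i]
jjjSiii => jjjjSiiii   [S -> j S i]
jjjjSiiii => jjjjjSiiiii   [S -> j S i]
jjjjjSiiiii => jjjjjjSiiiiii   [S -> j S i]
jjjjjjSiiiiii => jjjjjjjiiiiiii   [S -> j i]

S=>jSi=>jjSii=>jjjSiii=>jjjjSiiii=>jjjjjSiiiii=>jjjjjjSiiiiii=>jjjjjjjiiiiiii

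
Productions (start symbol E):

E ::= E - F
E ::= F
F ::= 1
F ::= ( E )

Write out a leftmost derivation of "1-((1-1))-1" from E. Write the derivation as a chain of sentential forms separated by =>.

E => E-F   [E ::= E - F]
E-F => E-F-F   [E ::= E - F]
E-F-F => F-F-F   [E ::= F]
F-F-F => 1-F-F   [F ::= 1]
1-F-F => 1-(E)-F   [F ::= ( E )]
1-(E)-F => 1-(F)-F   [E ::= F]
1-(F)-F => 1-((E))-F   [F ::= ( E )]
1-((E))-F => 1-((E-F))-F   [E ::= E - F]
1-((E-F))-F => 1-((F-F))-F   [E ::= F]
1-((F-F))-F => 1-((1-F))-F   [F ::= 1]
1-((1-F))-F => 1-((1-1))-F   [F ::= 1]
1-((1-1))-F => 1-((1-1))-1   [F ::= 1]

E=>E-F=>E-F-F=>F-F-F=>1-F-F=>1-(E)-F=>1-(F)-F=>1-((E))-F=>1-((E-F))-F=>1-((F-F))-F=>1-((1-F))-F=>1-((1-1))-F=>1-((1-1))-1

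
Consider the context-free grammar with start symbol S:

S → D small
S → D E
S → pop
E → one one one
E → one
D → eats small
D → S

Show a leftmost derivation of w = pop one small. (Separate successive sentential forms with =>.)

S => D small => S small => D E small => S E small => pop E small => pop one small

S => D small   [S → D small]
D small => S small   [D → S]
S small => D E small   [S → D E]
D E small => S E small   [D → S]
S E small => pop E small   [S → pop]
pop E small => pop one small   [E → one]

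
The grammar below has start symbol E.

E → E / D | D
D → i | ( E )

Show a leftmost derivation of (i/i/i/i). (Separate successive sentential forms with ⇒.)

E ⇒ D ⇒ (E) ⇒ (E/D) ⇒ (E/D/D) ⇒ (E/D/D/D) ⇒ (D/D/D/D) ⇒ (i/D/D/D) ⇒ (i/i/D/D) ⇒ (i/i/i/D) ⇒ (i/i/i/i)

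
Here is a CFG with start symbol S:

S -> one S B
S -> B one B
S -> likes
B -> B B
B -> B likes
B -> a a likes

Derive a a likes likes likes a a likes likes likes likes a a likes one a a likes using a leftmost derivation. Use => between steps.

S => B one B => B B one B => B B B one B => B likes B B one B => B likes likes B B one B => a a likes likes likes B B one B => a a likes likes likes B likes B one B => a a likes likes likes B likes likes B one B => a a likes likes likes B likes likes likes B one B => a a likes likes likes a a likes likes likes likes B one B => a a likes likes likes a a likes likes likes likes a a likes one B => a a likes likes likes a a likes likes likes likes a a likes one a a likes

S => B one B   [S -> B one B]
B one B => B B one B   [B -> B B]
B B one B => B B B one B   [B -> B B]
B B B one B => B likes B B one B   [B -> B likes]
B likes B B one B => B likes likes B B one B   [B -> B likes]
B likes likes B B one B => a a likes likes likes B B one B   [B -> a a likes]
a a likes likes likes B B one B => a a likes likes likes B likes B one B   [B -> B likes]
a a likes likes likes B likes B one B => a a likes likes likes B likes likes B one B   [B -> B likes]
a a likes likes likes B likes likes B one B => a a likes likes likes B likes likes likes B one B   [B -> B likes]
a a likes likes likes B likes likes likes B one B => a a likes likes likes a a likes likes likes likes B one B   [B -> a a likes]
a a likes likes likes a a likes likes likes likes B one B => a a likes likes likes a a likes likes likes likes a a likes one B   [B -> a a likes]
a a likes likes likes a a likes likes likes likes a a likes one B => a a likes likes likes a a likes likes likes likes a a likes one a a likes   [B -> a a likes]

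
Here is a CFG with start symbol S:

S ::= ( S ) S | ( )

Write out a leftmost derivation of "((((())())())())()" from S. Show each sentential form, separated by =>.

S => (S)S   [S ::= ( S ) S]
(S)S => ((S)S)S   [S ::= ( S ) S]
((S)S)S => (((S)S)S)S   [S ::= ( S ) S]
(((S)S)S)S => ((((S)S)S)S)S   [S ::= ( S ) S]
((((S)S)S)S)S => ((((())S)S)S)S   [S ::= ( )]
((((())S)S)S)S => ((((())())S)S)S   [S ::= ( )]
((((())())S)S)S => ((((())())())S)S   [S ::= ( )]
((((())())())S)S => ((((())())())())S   [S ::= ( )]
((((())())())())S => ((((())())())())()   [S ::= ( )]

S=>(S)S=>((S)S)S=>(((S)S)S)S=>((((S)S)S)S)S=>((((())S)S)S)S=>((((())())S)S)S=>((((())())())S)S=>((((())())())())S=>((((())())())())()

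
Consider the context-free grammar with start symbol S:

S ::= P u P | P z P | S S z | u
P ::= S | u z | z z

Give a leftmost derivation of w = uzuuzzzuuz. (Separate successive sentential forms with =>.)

S => SSz   [S ::= S S z]
SSz => PuPSz   [S ::= P u P]
PuPSz => uzuPSz   [P ::= u z]
uzuPSz => uzuuzSz   [P ::= u z]
uzuuzSz => uzuuzPuPz   [S ::= P u P]
uzuuzPuPz => uzuuzzzuPz   [P ::= z z]
uzuuzzzuPz => uzuuzzzuSz   [P ::= S]
uzuuzzzuSz => uzuuzzzuuz   [S ::= u]

S => SSz => PuPSz => uzuPSz => uzuuzSz => uzuuzPuPz => uzuuzzzuPz => uzuuzzzuSz => uzuuzzzuuz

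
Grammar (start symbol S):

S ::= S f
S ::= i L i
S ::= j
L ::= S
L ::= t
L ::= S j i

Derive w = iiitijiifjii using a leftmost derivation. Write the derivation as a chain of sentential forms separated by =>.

S => iLi   [S ::= i L i]
iLi => iSjii   [L ::= S j i]
iSjii => iSfjii   [S ::= S f]
iSfjii => iiLifjii   [S ::= i L i]
iiLifjii => iiSjiifjii   [L ::= S j i]
iiSjiifjii => iiiLijiifjii   [S ::= i L i]
iiiLijiifjii => iiitijiifjii   [L ::= t]

S => iLi => iSjii => iSfjii => iiLifjii => iiSjiifjii => iiiLijiifjii => iiitijiifjii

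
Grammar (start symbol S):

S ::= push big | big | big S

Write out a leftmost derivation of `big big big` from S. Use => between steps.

S => big S => big big S => big big big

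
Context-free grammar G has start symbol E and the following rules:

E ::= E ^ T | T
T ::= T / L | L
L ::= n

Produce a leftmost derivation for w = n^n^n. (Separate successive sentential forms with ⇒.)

E ⇒ E^T   [E ::= E ^ T]
E^T ⇒ E^T^T   [E ::= E ^ T]
E^T^T ⇒ T^T^T   [E ::= T]
T^T^T ⇒ L^T^T   [T ::= L]
L^T^T ⇒ n^T^T   [L ::= n]
n^T^T ⇒ n^L^T   [T ::= L]
n^L^T ⇒ n^n^T   [L ::= n]
n^n^T ⇒ n^n^L   [T ::= L]
n^n^L ⇒ n^n^n   [L ::= n]

E⇒E^T⇒E^T^T⇒T^T^T⇒L^T^T⇒n^T^T⇒n^L^T⇒n^n^T⇒n^n^L⇒n^n^n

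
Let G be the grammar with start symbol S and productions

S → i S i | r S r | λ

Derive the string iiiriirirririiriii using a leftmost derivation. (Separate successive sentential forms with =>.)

S => iSi => iiSii => iiiSiii => iiirSriii => iiiriSiriii => iiiriiSiiriii => iiiriirSriiriii => iiiriiriSiriiriii => iiiriirirSririiriii => iiiriirirririiriii

S => iSi   [S → i S i]
iSi => iiSii   [S → i S i]
iiSii => iiiSiii   [S → i S i]
iiiSiii => iiirSriii   [S → r S r]
iiirSriii => iiiriSiriii   [S → i S i]
iiiriSiriii => iiiriiSiiriii   [S → i S i]
iiiriiSiiriii => iiiriirSriiriii   [S → r S r]
iiiriirSriiriii => iiiriiriSiriiriii   [S → i S i]
iiiriiriSiriiriii => iiiriirirSririiriii   [S → r S r]
iiiriirirSririiriii => iiiriirirririiriii   [S → λ]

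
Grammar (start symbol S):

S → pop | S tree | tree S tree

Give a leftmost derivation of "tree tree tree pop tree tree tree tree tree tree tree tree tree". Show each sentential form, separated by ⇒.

S ⇒ S tree ⇒ tree S tree tree ⇒ tree tree S tree tree tree ⇒ tree tree tree S tree tree tree tree ⇒ tree tree tree S tree tree tree tree tree ⇒ tree tree tree S tree tree tree tree tree tree ⇒ tree tree tree S tree tree tree tree tree tree tree ⇒ tree tree tree S tree tree tree tree tree tree tree tree ⇒ tree tree tree S tree tree tree tree tree tree tree tree tree ⇒ tree tree tree pop tree tree tree tree tree tree tree tree tree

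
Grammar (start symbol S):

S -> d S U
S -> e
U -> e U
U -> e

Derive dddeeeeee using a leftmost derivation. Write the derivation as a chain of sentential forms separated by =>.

S=>dSU=>ddSUU=>dddSUUU=>dddeUUU=>dddeeUUU=>dddeeeUU=>dddeeeeU=>dddeeeeeU=>dddeeeeee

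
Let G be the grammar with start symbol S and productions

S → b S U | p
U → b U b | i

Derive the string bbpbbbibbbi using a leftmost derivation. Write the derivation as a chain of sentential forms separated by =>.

S => bSU => bbSUU => bbpUU => bbpbUbU => bbpbbUbbU => bbpbbbUbbbU => bbpbbbibbbU => bbpbbbibbbi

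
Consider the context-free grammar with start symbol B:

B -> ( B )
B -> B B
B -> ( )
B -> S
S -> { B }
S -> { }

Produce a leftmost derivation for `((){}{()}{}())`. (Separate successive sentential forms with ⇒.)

B ⇒ (B) ⇒ (BB) ⇒ (()B) ⇒ (()BB) ⇒ (()BBB) ⇒ (()BBBB) ⇒ (()SBBB) ⇒ ((){}BBB) ⇒ ((){}SBB) ⇒ ((){}{B}BB) ⇒ ((){}{()}BB) ⇒ ((){}{()}SB) ⇒ ((){}{()}{}B) ⇒ ((){}{()}{}())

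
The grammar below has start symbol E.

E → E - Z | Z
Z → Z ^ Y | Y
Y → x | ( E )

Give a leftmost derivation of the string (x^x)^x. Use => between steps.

E => Z => Z^Y => Y^Y => (E)^Y => (Z)^Y => (Z^Y)^Y => (Y^Y)^Y => (x^Y)^Y => (x^x)^Y => (x^x)^x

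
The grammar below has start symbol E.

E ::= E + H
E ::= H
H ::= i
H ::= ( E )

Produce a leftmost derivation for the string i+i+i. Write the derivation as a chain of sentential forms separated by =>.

E => E+H => E+H+H => H+H+H => i+H+H => i+i+H => i+i+i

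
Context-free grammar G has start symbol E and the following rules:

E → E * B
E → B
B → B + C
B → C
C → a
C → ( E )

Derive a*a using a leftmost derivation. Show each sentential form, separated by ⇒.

E ⇒ E*B ⇒ B*B ⇒ C*B ⇒ a*B ⇒ a*C ⇒ a*a

E ⇒ E*B   [E → E * B]
E*B ⇒ B*B   [E → B]
B*B ⇒ C*B   [B → C]
C*B ⇒ a*B   [C → a]
a*B ⇒ a*C   [B → C]
a*C ⇒ a*a   [C → a]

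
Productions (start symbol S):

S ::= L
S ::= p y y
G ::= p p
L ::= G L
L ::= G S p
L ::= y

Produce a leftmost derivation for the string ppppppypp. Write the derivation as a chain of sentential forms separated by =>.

S => L   [S ::= L]
L => GL   [L ::= G L]
GL => ppL   [G ::= p p]
ppL => ppGSp   [L ::= G S p]
ppGSp => ppppSp   [G ::= p p]
ppppSp => ppppLp   [S ::= L]
ppppLp => ppppGSpp   [L ::= G S p]
ppppGSpp => ppppppSpp   [G ::= p p]
ppppppSpp => ppppppLpp   [S ::= L]
ppppppLpp => ppppppypp   [L ::= y]

S => L => GL => ppL => ppGSp => ppppSp => ppppLp => ppppGSpp => ppppppSpp => ppppppLpp => ppppppypp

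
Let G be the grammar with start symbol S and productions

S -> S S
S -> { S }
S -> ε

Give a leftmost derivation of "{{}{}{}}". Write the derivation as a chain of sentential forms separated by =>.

S=>{S}=>{SS}=>{SSS}=>{{S}SS}=>{{}SS}=>{{}{S}S}=>{{}{}S}=>{{}{}{S}}=>{{}{}{}}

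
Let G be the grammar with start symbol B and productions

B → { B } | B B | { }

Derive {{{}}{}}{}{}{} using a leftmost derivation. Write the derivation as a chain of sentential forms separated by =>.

B => BB   [B → B B]
BB => BBB   [B → B B]
BBB => BBBB   [B → B B]
BBBB => {B}BBB   [B → { B }]
{B}BBB => {BB}BBB   [B → B B]
{BB}BBB => {{B}B}BBB   [B → { B }]
{{B}B}BBB => {{{}}B}BBB   [B → { }]
{{{}}B}BBB => {{{}}{}}BBB   [B → { }]
{{{}}{}}BBB => {{{}}{}}{}BB   [B → { }]
{{{}}{}}{}BB => {{{}}{}}{}{}B   [B → { }]
{{{}}{}}{}{}B => {{{}}{}}{}{}{}   [B → { }]

B => BB => BBB => BBBB => {B}BBB => {BB}BBB => {{B}B}BBB => {{{}}B}BBB => {{{}}{}}BBB => {{{}}{}}{}BB => {{{}}{}}{}{}B => {{{}}{}}{}{}{}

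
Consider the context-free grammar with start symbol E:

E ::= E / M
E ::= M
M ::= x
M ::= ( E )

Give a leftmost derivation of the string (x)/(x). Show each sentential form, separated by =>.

E => E/M   [E ::= E / M]
E/M => M/M   [E ::= M]
M/M => (E)/M   [M ::= ( E )]
(E)/M => (M)/M   [E ::= M]
(M)/M => (x)/M   [M ::= x]
(x)/M => (x)/(E)   [M ::= ( E )]
(x)/(E) => (x)/(M)   [E ::= M]
(x)/(M) => (x)/(x)   [M ::= x]

E => E/M => M/M => (E)/M => (M)/M => (x)/M => (x)/(E) => (x)/(M) => (x)/(x)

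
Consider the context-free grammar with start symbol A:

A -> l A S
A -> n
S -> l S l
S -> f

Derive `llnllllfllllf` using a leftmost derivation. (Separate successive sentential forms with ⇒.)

A ⇒ lAS   [A -> l A S]
lAS ⇒ llASS   [A -> l A S]
llASS ⇒ llnSS   [A -> n]
llnSS ⇒ llnlSlS   [S -> l S l]
llnlSlS ⇒ llnllSllS   [S -> l S l]
llnllSllS ⇒ llnlllSlllS   [S -> l S l]
llnlllSlllS ⇒ llnllllSllllS   [S -> l S l]
llnllllSllllS ⇒ llnllllfllllS   [S -> f]
llnllllfllllS ⇒ llnllllfllllf   [S -> f]

A⇒lAS⇒llASS⇒llnSS⇒llnlSlS⇒llnllSllS⇒llnlllSlllS⇒llnllllSllllS⇒llnllllfllllS⇒llnllllfllllf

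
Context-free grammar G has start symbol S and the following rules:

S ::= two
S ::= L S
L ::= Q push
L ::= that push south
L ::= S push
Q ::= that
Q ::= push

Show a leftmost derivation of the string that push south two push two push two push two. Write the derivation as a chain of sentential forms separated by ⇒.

S ⇒ L S   [S ::= L S]
L S ⇒ S push S   [L ::= S push]
S push S ⇒ L S push S   [S ::= L S]
L S push S ⇒ that push south S push S   [L ::= that push south]
that push south S push S ⇒ that push south L S push S   [S ::= L S]
that push south L S push S ⇒ that push south S push S push S   [L ::= S push]
that push south S push S push S ⇒ that push south L S push S push S   [S ::= L S]
that push south L S push S push S ⇒ that push south S push S push S push S   [L ::= S push]
that push south S push S push S push S ⇒ that push south two push S push S push S   [S ::= two]
that push south two push S push S push S ⇒ that push south two push two push S push S   [S ::= two]
that push south two push two push S push S ⇒ that push south two push two push two push S   [S ::= two]
that push south two push two push two push S ⇒ that push south two push two push two push two   [S ::= two]

S ⇒ L S ⇒ S push S ⇒ L S push S ⇒ that push south S push S ⇒ that push south L S push S ⇒ that push south S push S push S ⇒ that push south L S push S push S ⇒ that push south S push S push S push S ⇒ that push south two push S push S push S ⇒ that push south two push two push S push S ⇒ that push south two push two push two push S ⇒ that push south two push two push two push two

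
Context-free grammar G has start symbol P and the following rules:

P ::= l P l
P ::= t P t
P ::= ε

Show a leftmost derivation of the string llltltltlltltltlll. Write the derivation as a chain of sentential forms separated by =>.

P => lPl   [P ::= l P l]
lPl => llPll   [P ::= l P l]
llPll => lllPlll   [P ::= l P l]
lllPlll => llltPtlll   [P ::= t P t]
llltPtlll => llltlPltlll   [P ::= l P l]
llltlPltlll => llltltPtltlll   [P ::= t P t]
llltltPtltlll => llltltlPltltlll   [P ::= l P l]
llltltlPltltlll => llltltltPtltltlll   [P ::= t P t]
llltltltPtltltlll => llltltltlPltltltlll   [P ::= l P l]
llltltltlPltltltlll => llltltltlltltltlll   [P ::= ε]

P => lPl => llPll => lllPlll => llltPtlll => llltlPltlll => llltltPtltlll => llltltlPltltlll => llltltltPtltltlll => llltltltlPltltltlll => llltltltlltltltlll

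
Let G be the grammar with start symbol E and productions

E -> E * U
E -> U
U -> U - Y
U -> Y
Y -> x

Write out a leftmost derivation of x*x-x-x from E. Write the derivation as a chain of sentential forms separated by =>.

E => E*U   [E -> E * U]
E*U => U*U   [E -> U]
U*U => Y*U   [U -> Y]
Y*U => x*U   [Y -> x]
x*U => x*U-Y   [U -> U - Y]
x*U-Y => x*U-Y-Y   [U -> U - Y]
x*U-Y-Y => x*Y-Y-Y   [U -> Y]
x*Y-Y-Y => x*x-Y-Y   [Y -> x]
x*x-Y-Y => x*x-x-Y   [Y -> x]
x*x-x-Y => x*x-x-x   [Y -> x]

E=>E*U=>U*U=>Y*U=>x*U=>x*U-Y=>x*U-Y-Y=>x*Y-Y-Y=>x*x-Y-Y=>x*x-x-Y=>x*x-x-x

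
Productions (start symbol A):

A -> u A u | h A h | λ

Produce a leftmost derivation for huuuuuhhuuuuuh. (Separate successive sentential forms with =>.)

A => hAh => huAuh => huuAuuh => huuuAuuuh => huuuuAuuuuh => huuuuuAuuuuuh => huuuuuhAhuuuuuh => huuuuuhhuuuuuh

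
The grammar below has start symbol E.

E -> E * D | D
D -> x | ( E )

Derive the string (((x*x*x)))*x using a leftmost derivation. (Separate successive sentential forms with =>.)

E=>E*D=>D*D=>(E)*D=>(D)*D=>((E))*D=>((D))*D=>(((E)))*D=>(((E*D)))*D=>(((E*D*D)))*D=>(((D*D*D)))*D=>(((x*D*D)))*D=>(((x*x*D)))*D=>(((x*x*x)))*D=>(((x*x*x)))*x

E => E*D   [E -> E * D]
E*D => D*D   [E -> D]
D*D => (E)*D   [D -> ( E )]
(E)*D => (D)*D   [E -> D]
(D)*D => ((E))*D   [D -> ( E )]
((E))*D => ((D))*D   [E -> D]
((D))*D => (((E)))*D   [D -> ( E )]
(((E)))*D => (((E*D)))*D   [E -> E * D]
(((E*D)))*D => (((E*D*D)))*D   [E -> E * D]
(((E*D*D)))*D => (((D*D*D)))*D   [E -> D]
(((D*D*D)))*D => (((x*D*D)))*D   [D -> x]
(((x*D*D)))*D => (((x*x*D)))*D   [D -> x]
(((x*x*D)))*D => (((x*x*x)))*D   [D -> x]
(((x*x*x)))*D => (((x*x*x)))*x   [D -> x]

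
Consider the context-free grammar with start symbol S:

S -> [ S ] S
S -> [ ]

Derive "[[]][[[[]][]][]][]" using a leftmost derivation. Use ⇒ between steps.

S ⇒ [S]S ⇒ [[]]S ⇒ [[]][S]S ⇒ [[]][[S]S]S ⇒ [[]][[[S]S]S]S ⇒ [[]][[[[]]S]S]S ⇒ [[]][[[[]][]]S]S ⇒ [[]][[[[]][]][]]S ⇒ [[]][[[[]][]][]][]

S ⇒ [S]S   [S -> [ S ] S]
[S]S ⇒ [[]]S   [S -> [ ]]
[[]]S ⇒ [[]][S]S   [S -> [ S ] S]
[[]][S]S ⇒ [[]][[S]S]S   [S -> [ S ] S]
[[]][[S]S]S ⇒ [[]][[[S]S]S]S   [S -> [ S ] S]
[[]][[[S]S]S]S ⇒ [[]][[[[]]S]S]S   [S -> [ ]]
[[]][[[[]]S]S]S ⇒ [[]][[[[]][]]S]S   [S -> [ ]]
[[]][[[[]][]]S]S ⇒ [[]][[[[]][]][]]S   [S -> [ ]]
[[]][[[[]][]][]]S ⇒ [[]][[[[]][]][]][]   [S -> [ ]]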